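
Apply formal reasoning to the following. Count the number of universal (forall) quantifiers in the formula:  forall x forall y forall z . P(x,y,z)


Quantifier prefix: forall x forall y forall z
Mark each quantifier type:
  U U U
Universal count = 3, Existential count = 0
Asked for universal (forall) quantifiers: 3

3


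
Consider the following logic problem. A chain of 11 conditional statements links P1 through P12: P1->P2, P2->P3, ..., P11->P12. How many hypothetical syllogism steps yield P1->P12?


With 11 implications in a chain connecting 12 propositions:
P1->P2, P2->P3, ..., P11->P12
Steps needed = (number of implications) - 1 = 11 - 1 = 10

10


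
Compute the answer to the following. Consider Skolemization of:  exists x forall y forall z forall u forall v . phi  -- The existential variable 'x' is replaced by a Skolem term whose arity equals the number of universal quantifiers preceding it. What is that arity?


Quantifier prefix: exists x forall y forall z forall u forall v
'x' is existentially quantified at position 1.
No universal quantifiers precede it.
Skolem function arity = 0 (a Skolem constant)

0


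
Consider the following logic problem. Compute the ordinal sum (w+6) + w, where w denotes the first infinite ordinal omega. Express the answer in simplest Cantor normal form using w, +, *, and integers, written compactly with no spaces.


Compute (w+6) + w.
Ordinal + is associative but NOT commutative; for finite n>0, n + w = w but w + n stays w+n.
(w+6) + w = w + (6+w) = w + w = w*2 (the finite tail 6 is absorbed by the right w).
Result = w*2

w*2


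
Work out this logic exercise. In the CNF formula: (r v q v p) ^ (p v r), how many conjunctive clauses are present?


A CNF formula is a conjunction of clauses.
Clauses are separated by ^.
Counting the conjuncts: 2 clauses.

2


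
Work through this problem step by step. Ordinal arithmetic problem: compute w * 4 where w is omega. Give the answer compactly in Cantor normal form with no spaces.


Compute w * 4.
Ordinal * is associative and left-distributive over +, but NOT commutative; for finite n>1, n*w = w but w*n stays w*n.
w * 4 means 4 copies of w concatenated: w*4.
Result = w*4

w*4


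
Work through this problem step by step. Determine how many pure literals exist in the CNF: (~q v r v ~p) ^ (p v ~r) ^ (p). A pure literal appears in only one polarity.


Check each variable for pure literal status:
p: mixed (not pure)
q: pure negative
r: mixed (not pure)
Pure literal count = 1

1


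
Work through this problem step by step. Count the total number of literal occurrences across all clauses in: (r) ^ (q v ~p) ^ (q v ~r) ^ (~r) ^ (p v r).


Counting literals in each clause:
Clause 1: 1 literal(s)
Clause 2: 2 literal(s)
Clause 3: 2 literal(s)
Clause 4: 1 literal(s)
Clause 5: 2 literal(s)
Total = 8

8


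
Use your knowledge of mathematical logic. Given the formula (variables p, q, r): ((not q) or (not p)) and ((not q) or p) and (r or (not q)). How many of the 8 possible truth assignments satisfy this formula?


Evaluate all 8 assignments for p, q, r:
p=0, q=0, r=0: 1
p=0, q=0, r=1: 1
p=0, q=1, r=0: 0
p=0, q=1, r=1: 0
p=1, q=0, r=0: 1
p=1, q=0, r=1: 1
p=1, q=1, r=0: 0
p=1, q=1, r=1: 0
Satisfying count = 4

4


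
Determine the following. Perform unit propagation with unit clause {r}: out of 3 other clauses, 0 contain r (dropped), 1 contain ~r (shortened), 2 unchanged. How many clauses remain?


Satisfied (removed): 0
Shortened (remain): 1
Unchanged (remain): 2
Remaining = 1 + 2 = 3

3


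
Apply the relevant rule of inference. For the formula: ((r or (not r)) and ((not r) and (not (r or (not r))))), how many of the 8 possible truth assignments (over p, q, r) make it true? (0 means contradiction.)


Check all 8 assignments:
p=0, q=0, r=0: 0
p=0, q=0, r=1: 0
p=0, q=1, r=0: 0
p=0, q=1, r=1: 0
p=1, q=0, r=0: 0
p=1, q=0, r=1: 0
p=1, q=1, r=0: 0
p=1, q=1, r=1: 0
Count of True = 0

0


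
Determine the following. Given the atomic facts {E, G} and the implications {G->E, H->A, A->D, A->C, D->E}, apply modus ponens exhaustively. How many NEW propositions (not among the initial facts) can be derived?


Initial facts: {E, G}
Apply modus ponens to closure:
  (no implication fires)
Final known: {E, G}
New propositions: {(none)}
Count = 0

0


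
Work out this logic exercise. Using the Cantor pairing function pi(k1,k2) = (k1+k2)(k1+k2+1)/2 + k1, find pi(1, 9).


k1 + k2 = 10
(k1+k2)(k1+k2+1)/2 = 10 * 11 / 2 = 55
pi = 55 + 1 = 56

56


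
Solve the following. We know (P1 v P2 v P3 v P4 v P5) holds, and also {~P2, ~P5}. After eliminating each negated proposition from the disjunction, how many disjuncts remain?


Original disjuncts (5): P1, P2, P3, P4, P5
Negated (eliminate): ~P2, ~P5
Remaining disjuncts: P1, P3, P4
Count = 5 - 2 = 3

3


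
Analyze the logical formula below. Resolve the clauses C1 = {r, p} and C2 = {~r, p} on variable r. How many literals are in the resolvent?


Remove r from C1 and ~r from C2.
C1 remainder: {p}
C2 remainder: {p}
Union (resolvent): {p}
Resolvent has 1 literal(s).

1


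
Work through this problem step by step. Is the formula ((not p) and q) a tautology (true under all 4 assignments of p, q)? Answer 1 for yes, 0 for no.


Check all 4 assignments:
p=0, q=0: 0
p=0, q=1: 1
p=1, q=0: 0
p=1, q=1: 0
Satisfying count = 1/4.
Tautology iff count = 4: no.

0


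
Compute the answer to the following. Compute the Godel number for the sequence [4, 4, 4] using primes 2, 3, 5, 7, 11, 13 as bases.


Encode each element as an exponent of the corresponding prime:
  2^4 = 16
  3^4 = 81
  5^4 = 625
Product = 16 * 81 * 625 = 810000

810000


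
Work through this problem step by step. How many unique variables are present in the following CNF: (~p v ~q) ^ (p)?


Identify each variable that appears in the formula.
Variables found: p, q
Count = 2

2


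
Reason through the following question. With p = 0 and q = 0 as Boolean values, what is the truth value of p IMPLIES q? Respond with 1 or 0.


p = 0, q = 0
Operation: p IMPLIES q
Evaluate: 0 IMPLIES 0 = 1

1


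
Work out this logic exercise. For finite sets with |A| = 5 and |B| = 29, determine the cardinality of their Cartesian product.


The Cartesian product A x B contains all ordered pairs (a, b).
|A x B| = |A| * |B| = 5 * 29 = 145

145


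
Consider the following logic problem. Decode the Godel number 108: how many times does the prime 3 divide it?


Factorize 108 by dividing by 3 repeatedly.
Division steps: 3 divides 108 exactly 3 time(s).
Exponent of 3 = 3

3


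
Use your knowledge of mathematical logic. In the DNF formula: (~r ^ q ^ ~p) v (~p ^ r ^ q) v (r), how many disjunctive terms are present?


A DNF formula is a disjunction of terms (conjunctions).
Terms are separated by v.
Counting the disjuncts: 3 terms.

3


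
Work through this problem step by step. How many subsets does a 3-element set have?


The power set of a set with n elements has 2^n elements.
|P(S)| = 2^3 = 8

8


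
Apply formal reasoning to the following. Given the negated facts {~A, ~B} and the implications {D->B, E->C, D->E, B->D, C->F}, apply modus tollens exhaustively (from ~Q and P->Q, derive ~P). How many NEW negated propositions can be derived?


Initial negated facts: {~A, ~B}
Apply modus tollens to closure:
  ~B and D->B  =>  ~D
Final negated: {~A, ~B, ~D}
New negations: {~D}
Count = 1

1


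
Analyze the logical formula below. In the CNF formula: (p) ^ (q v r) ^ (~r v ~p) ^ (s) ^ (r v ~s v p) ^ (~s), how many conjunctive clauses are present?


A CNF formula is a conjunction of clauses.
Clauses are separated by ^.
Counting the conjuncts: 6 clauses.

6


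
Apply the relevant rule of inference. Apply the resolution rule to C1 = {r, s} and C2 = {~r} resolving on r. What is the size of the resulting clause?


Remove r from C1 and ~r from C2.
C1 remainder: {s}
C2 remainder: {}
Union (resolvent): {s}
Resolvent has 1 literal(s).

1


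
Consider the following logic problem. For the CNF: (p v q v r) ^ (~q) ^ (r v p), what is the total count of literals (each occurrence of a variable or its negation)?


Counting literals in each clause:
Clause 1: 3 literal(s)
Clause 2: 1 literal(s)
Clause 3: 2 literal(s)
Total = 6

6


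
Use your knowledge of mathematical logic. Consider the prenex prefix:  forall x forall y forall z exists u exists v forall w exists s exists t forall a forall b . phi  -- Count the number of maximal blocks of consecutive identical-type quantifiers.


Quantifier-type sequence: A A A E E A E E A A  (A=forall, E=exists)
Group into maximal same-type runs:
  Ax3 | Ex2 | Ax1 | Ex2 | Ax2
Number of blocks = 5

5


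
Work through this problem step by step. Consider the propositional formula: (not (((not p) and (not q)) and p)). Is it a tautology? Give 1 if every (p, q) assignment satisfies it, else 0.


Check all 4 assignments:
p=0, q=0: 1
p=0, q=1: 1
p=1, q=0: 1
p=1, q=1: 1
Satisfying count = 4/4.
Tautology iff count = 4: yes.

1


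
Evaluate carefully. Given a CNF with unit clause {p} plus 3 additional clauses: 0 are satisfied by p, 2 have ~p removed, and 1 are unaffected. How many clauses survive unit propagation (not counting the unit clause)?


Satisfied (removed): 0
Shortened (remain): 2
Unchanged (remain): 1
Remaining = 2 + 1 = 3

3


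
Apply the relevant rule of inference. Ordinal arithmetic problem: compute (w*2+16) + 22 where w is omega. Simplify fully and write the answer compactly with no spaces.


Compute (w*2+16) + 22.
Ordinal + is associative but NOT commutative; for finite n>0, n + w = w but w + n stays w+n.
By associativity: (w*2+16) + 22 = w*2 + (16+22) = w*2+38.
Result = w*2+38

w*2+38


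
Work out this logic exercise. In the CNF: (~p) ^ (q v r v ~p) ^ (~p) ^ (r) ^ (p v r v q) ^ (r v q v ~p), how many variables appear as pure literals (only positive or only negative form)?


Check each variable for pure literal status:
p: mixed (not pure)
q: pure positive
r: pure positive
Pure literal count = 2

2


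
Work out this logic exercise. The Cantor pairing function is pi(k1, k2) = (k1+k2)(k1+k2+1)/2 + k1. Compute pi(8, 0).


k1 + k2 = 8
(k1+k2)(k1+k2+1)/2 = 8 * 9 / 2 = 36
pi = 36 + 8 = 44

44


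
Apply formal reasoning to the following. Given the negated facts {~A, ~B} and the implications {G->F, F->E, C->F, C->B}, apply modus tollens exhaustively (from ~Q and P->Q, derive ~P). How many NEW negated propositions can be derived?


Initial negated facts: {~A, ~B}
Apply modus tollens to closure:
  ~B and C->B  =>  ~C
Final negated: {~A, ~B, ~C}
New negations: {~C}
Count = 1

1


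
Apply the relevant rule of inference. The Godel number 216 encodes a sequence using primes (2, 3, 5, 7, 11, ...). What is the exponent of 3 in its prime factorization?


Factorize 216 by dividing by 3 repeatedly.
Division steps: 3 divides 216 exactly 3 time(s).
Exponent of 3 = 3

3


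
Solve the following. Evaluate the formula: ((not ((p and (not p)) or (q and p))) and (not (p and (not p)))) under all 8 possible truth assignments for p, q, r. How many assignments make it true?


Check all 8 assignments:
p=0, q=0, r=0: 1
p=0, q=0, r=1: 1
p=0, q=1, r=0: 1
p=0, q=1, r=1: 1
p=1, q=0, r=0: 1
p=1, q=0, r=1: 1
p=1, q=1, r=0: 0
p=1, q=1, r=1: 0
Count of True = 6

6


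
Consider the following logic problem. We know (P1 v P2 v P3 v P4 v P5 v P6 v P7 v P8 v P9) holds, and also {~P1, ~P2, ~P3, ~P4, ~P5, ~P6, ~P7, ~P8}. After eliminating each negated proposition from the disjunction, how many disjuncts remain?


Original disjuncts (9): P1, P2, P3, P4, P5, P6, P7, P8, P9
Negated (eliminate): ~P1, ~P2, ~P3, ~P4, ~P5, ~P6, ~P7, ~P8
Remaining disjuncts: P9
Count = 9 - 8 = 1

1


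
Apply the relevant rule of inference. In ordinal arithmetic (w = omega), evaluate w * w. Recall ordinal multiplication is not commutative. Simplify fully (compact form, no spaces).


Compute w * w.
Ordinal * is associative and left-distributive over +, but NOT commutative; for finite n>1, n*w = w but w*n stays w*n.
w * w = w^2 by definition.
Result = w^2

w^2


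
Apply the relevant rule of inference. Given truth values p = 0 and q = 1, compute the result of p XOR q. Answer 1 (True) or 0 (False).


p = 0, q = 1
Operation: p XOR q
Evaluate: 0 XOR 1 = 1

1


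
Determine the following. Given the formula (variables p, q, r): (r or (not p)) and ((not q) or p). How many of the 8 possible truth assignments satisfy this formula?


Evaluate all 8 assignments for p, q, r:
p=0, q=0, r=0: 1
p=0, q=0, r=1: 1
p=0, q=1, r=0: 0
p=0, q=1, r=1: 0
p=1, q=0, r=0: 0
p=1, q=0, r=1: 1
p=1, q=1, r=0: 0
p=1, q=1, r=1: 1
Satisfying count = 4

4


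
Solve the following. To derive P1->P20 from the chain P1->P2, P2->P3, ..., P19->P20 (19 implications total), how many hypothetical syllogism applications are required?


With 19 implications in a chain connecting 20 propositions:
P1->P2, P2->P3, ..., P19->P20
Steps needed = (number of implications) - 1 = 19 - 1 = 18

18


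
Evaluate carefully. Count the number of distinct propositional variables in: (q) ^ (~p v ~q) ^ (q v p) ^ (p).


Identify each variable that appears in the formula.
Variables found: p, q
Count = 2

2


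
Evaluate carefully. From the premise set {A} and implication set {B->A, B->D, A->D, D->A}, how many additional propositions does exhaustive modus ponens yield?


Initial facts: {A}
Apply modus ponens to closure:
  A and A->D  =>  D
Final known: {A, D}
New propositions: {D}
Count = 1

1


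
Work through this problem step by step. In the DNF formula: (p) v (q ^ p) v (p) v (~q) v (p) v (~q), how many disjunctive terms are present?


A DNF formula is a disjunction of terms (conjunctions).
Terms are separated by v.
Counting the disjuncts: 6 terms.

6


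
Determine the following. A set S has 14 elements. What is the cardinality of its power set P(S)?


The power set of a set with n elements has 2^n elements.
|P(S)| = 2^14 = 16384

16384


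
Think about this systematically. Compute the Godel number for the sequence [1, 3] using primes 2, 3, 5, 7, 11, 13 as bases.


Encode each element as an exponent of the corresponding prime:
  2^1 = 2
  3^3 = 27
Product = 2 * 27 = 54

54


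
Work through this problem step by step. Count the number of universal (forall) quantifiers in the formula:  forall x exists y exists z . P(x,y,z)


Quantifier prefix: forall x exists y exists z
Mark each quantifier type:
  U E E
Universal count = 1, Existential count = 2
Asked for universal (forall) quantifiers: 1

1


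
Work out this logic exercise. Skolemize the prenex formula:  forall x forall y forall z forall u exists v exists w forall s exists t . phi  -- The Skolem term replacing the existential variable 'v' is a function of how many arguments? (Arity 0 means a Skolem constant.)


Quantifier prefix: forall x forall y forall z forall u exists v exists w forall s exists t
'v' is existentially quantified at position 5.
Universal variables preceding it: x, y, z, u
Skolem function arity = 4

4


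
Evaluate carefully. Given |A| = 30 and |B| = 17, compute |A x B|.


The Cartesian product A x B contains all ordered pairs (a, b).
|A x B| = |A| * |B| = 30 * 17 = 510

510


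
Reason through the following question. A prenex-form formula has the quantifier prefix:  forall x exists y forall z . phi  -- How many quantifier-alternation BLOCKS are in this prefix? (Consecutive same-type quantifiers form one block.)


Quantifier-type sequence: A E A  (A=forall, E=exists)
Group into maximal same-type runs:
  Ax1 | Ex1 | Ax1
Number of blocks = 3

3


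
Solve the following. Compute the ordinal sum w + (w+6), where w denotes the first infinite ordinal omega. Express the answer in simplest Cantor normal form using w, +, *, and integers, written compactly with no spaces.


Compute w + (w+6).
Ordinal + is associative but NOT commutative; for finite n>0, n + w = w but w + n stays w+n.
w + (w+6) = (w+w) + 6 = w*2+6.
Result = w*2+6

w*2+6


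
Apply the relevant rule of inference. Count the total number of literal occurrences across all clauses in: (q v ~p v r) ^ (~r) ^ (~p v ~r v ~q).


Counting literals in each clause:
Clause 1: 3 literal(s)
Clause 2: 1 literal(s)
Clause 3: 3 literal(s)
Total = 7

7


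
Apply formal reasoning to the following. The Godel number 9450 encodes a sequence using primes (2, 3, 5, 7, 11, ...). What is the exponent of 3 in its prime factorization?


Factorize 9450 by dividing by 3 repeatedly.
Division steps: 3 divides 9450 exactly 3 time(s).
Exponent of 3 = 3

3


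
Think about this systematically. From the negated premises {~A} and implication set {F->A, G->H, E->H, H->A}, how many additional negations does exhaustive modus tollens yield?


Initial negated facts: {~A}
Apply modus tollens to closure:
  ~A and F->A  =>  ~F
  ~A and H->A  =>  ~H
  ~H and G->H  =>  ~G
  ~H and E->H  =>  ~E
Final negated: {~A, ~E, ~F, ~G, ~H}
New negations: {~E, ~F, ~G, ~H}
Count = 4

4


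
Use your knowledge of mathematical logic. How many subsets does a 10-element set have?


The power set of a set with n elements has 2^n elements.
|P(S)| = 2^10 = 1024

1024


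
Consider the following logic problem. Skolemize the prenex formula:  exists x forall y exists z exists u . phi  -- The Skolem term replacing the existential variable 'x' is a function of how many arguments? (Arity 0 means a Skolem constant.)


Quantifier prefix: exists x forall y exists z exists u
'x' is existentially quantified at position 1.
No universal quantifiers precede it.
Skolem function arity = 0 (a Skolem constant)

0


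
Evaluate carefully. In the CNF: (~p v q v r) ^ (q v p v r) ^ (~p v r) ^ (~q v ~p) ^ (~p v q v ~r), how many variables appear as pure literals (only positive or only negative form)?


Check each variable for pure literal status:
p: mixed (not pure)
q: mixed (not pure)
r: mixed (not pure)
Pure literal count = 0

0


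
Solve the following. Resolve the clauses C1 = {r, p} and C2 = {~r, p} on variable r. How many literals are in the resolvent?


Remove r from C1 and ~r from C2.
C1 remainder: {p}
C2 remainder: {p}
Union (resolvent): {p}
Resolvent has 1 literal(s).

1


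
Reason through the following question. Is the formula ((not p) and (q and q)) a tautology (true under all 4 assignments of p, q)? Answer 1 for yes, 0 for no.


Check all 4 assignments:
p=0, q=0: 0
p=0, q=1: 1
p=1, q=0: 0
p=1, q=1: 0
Satisfying count = 1/4.
Tautology iff count = 4: no.

0


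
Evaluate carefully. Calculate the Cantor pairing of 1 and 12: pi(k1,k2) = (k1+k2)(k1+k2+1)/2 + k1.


k1 + k2 = 13
(k1+k2)(k1+k2+1)/2 = 13 * 14 / 2 = 91
pi = 91 + 1 = 92

92


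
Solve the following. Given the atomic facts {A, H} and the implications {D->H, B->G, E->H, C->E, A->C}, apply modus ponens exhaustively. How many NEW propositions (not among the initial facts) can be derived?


Initial facts: {A, H}
Apply modus ponens to closure:
  A and A->C  =>  C
  C and C->E  =>  E
Final known: {A, C, E, H}
New propositions: {C, E}
Count = 2

2


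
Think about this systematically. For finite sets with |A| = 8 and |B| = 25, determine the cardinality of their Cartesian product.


The Cartesian product A x B contains all ordered pairs (a, b).
|A x B| = |A| * |B| = 8 * 25 = 200

200


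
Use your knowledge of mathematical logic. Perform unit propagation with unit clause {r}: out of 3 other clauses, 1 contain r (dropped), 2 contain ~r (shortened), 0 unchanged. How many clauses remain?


Satisfied (removed): 1
Shortened (remain): 2
Unchanged (remain): 0
Remaining = 2 + 0 = 2

2


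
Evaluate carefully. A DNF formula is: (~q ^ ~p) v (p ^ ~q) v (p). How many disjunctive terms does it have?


A DNF formula is a disjunction of terms (conjunctions).
Terms are separated by v.
Counting the disjuncts: 3 terms.

3


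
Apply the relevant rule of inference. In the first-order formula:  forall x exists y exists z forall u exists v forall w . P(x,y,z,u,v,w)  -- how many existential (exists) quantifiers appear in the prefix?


Quantifier prefix: forall x exists y exists z forall u exists v forall w
Mark each quantifier type:
  U E E U E U
Universal count = 3, Existential count = 3
Asked for existential (exists) quantifiers: 3

3


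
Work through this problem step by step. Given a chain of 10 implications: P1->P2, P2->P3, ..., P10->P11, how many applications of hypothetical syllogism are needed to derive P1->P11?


With 10 implications in a chain connecting 11 propositions:
P1->P2, P2->P3, ..., P10->P11
Steps needed = (number of implications) - 1 = 10 - 1 = 9

9


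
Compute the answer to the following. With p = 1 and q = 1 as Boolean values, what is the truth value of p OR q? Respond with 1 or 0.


p = 1, q = 1
Operation: p OR q
Evaluate: 1 OR 1 = 1

1


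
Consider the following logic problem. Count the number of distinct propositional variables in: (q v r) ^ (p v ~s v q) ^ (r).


Identify each variable that appears in the formula.
Variables found: p, q, r, s
Count = 4

4


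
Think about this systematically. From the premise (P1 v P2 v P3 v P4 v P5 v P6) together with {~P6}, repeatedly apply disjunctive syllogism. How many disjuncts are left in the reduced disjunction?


Original disjuncts (6): P1, P2, P3, P4, P5, P6
Negated (eliminate): ~P6
Remaining disjuncts: P1, P2, P3, P4, P5
Count = 6 - 1 = 5

5


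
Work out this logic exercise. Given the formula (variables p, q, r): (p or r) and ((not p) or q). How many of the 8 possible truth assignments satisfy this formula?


Evaluate all 8 assignments for p, q, r:
p=0, q=0, r=0: 0
p=0, q=0, r=1: 1
p=0, q=1, r=0: 0
p=0, q=1, r=1: 1
p=1, q=0, r=0: 0
p=1, q=0, r=1: 0
p=1, q=1, r=0: 1
p=1, q=1, r=1: 1
Satisfying count = 4

4


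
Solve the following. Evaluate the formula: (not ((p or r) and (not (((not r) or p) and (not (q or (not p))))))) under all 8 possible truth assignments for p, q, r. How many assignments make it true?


Check all 8 assignments:
p=0, q=0, r=0: 1
p=0, q=0, r=1: 0
p=0, q=1, r=0: 1
p=0, q=1, r=1: 0
p=1, q=0, r=0: 1
p=1, q=0, r=1: 1
p=1, q=1, r=0: 0
p=1, q=1, r=1: 0
Count of True = 4

4


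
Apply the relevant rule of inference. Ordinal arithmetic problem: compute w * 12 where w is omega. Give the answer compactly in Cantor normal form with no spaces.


Compute w * 12.
Ordinal * is associative and left-distributive over +, but NOT commutative; for finite n>1, n*w = w but w*n stays w*n.
w * 12 means 12 copies of w concatenated: w*12.
Result = w*12

w*12


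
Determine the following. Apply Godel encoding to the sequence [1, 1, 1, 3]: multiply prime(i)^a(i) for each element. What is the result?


Encode each element as an exponent of the corresponding prime:
  2^1 = 2
  3^1 = 3
  5^1 = 5
  7^3 = 343
Product = 2 * 3 * 5 * 343 = 10290

10290


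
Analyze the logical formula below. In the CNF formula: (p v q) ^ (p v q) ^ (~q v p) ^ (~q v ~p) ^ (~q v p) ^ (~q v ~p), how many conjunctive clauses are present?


A CNF formula is a conjunction of clauses.
Clauses are separated by ^.
Counting the conjuncts: 6 clauses.

6


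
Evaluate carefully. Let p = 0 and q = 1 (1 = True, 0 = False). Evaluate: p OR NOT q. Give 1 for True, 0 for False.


p = 0, q = 1
Operation: p OR NOT q
Evaluate: 0 OR NOT 1 = 0

0


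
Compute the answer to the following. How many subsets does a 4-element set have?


The power set of a set with n elements has 2^n elements.
|P(S)| = 2^4 = 16

16


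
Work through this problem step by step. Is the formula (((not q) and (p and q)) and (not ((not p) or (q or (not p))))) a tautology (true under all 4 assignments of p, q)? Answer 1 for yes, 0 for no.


Check all 4 assignments:
p=0, q=0: 0
p=0, q=1: 0
p=1, q=0: 0
p=1, q=1: 0
Satisfying count = 0/4.
Tautology iff count = 4: no.

0


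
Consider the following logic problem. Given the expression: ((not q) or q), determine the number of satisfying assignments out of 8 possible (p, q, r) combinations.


Check all 8 assignments:
p=0, q=0, r=0: 1
p=0, q=0, r=1: 1
p=0, q=1, r=0: 1
p=0, q=1, r=1: 1
p=1, q=0, r=0: 1
p=1, q=0, r=1: 1
p=1, q=1, r=0: 1
p=1, q=1, r=1: 1
Count of True = 8

8


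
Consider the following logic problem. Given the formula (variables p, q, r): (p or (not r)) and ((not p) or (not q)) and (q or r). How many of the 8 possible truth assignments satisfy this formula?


Evaluate all 8 assignments for p, q, r:
p=0, q=0, r=0: 0
p=0, q=0, r=1: 0
p=0, q=1, r=0: 1
p=0, q=1, r=1: 0
p=1, q=0, r=0: 0
p=1, q=0, r=1: 1
p=1, q=1, r=0: 0
p=1, q=1, r=1: 0
Satisfying count = 2

2


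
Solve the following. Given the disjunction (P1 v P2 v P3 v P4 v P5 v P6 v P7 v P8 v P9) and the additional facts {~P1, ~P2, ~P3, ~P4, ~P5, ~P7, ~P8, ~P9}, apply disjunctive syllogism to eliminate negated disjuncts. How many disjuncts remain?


Original disjuncts (9): P1, P2, P3, P4, P5, P6, P7, P8, P9
Negated (eliminate): ~P1, ~P2, ~P3, ~P4, ~P5, ~P7, ~P8, ~P9
Remaining disjuncts: P6
Count = 9 - 8 = 1

1


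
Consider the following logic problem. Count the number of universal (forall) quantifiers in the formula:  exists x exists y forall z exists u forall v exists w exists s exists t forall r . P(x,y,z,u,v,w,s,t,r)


Quantifier prefix: exists x exists y forall z exists u forall v exists w exists s exists t forall r
Mark each quantifier type:
  E E U E U E E E U
Universal count = 3, Existential count = 6
Asked for universal (forall) quantifiers: 3

3


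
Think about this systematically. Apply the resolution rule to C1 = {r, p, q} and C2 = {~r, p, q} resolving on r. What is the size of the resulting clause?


Remove r from C1 and ~r from C2.
C1 remainder: {p, q}
C2 remainder: {p, q}
Union (resolvent): {p, q}
Resolvent has 2 literal(s).

2


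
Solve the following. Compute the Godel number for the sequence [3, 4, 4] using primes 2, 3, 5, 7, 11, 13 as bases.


Encode each element as an exponent of the corresponding prime:
  2^3 = 8
  3^4 = 81
  5^4 = 625
Product = 8 * 81 * 625 = 405000

405000


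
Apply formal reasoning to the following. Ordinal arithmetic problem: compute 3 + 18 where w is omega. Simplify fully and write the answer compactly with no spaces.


Compute 3 + 18.
Ordinal + is associative but NOT commutative; for finite n>0, n + w = w but w + n stays w+n.
Both operands finite; ordinal + agrees with natural +: 3 + 18 = 21.
Result = 21

21


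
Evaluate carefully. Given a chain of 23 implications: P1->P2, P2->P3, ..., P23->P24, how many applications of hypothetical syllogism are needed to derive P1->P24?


With 23 implications in a chain connecting 24 propositions:
P1->P2, P2->P3, ..., P23->P24
Steps needed = (number of implications) - 1 = 23 - 1 = 22

22


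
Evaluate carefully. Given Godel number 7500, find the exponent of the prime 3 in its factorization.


Factorize 7500 by dividing by 3 repeatedly.
Division steps: 3 divides 7500 exactly 1 time(s).
Exponent of 3 = 1

1


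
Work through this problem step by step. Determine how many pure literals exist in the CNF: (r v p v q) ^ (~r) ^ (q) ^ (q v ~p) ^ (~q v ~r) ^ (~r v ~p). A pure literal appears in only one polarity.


Check each variable for pure literal status:
p: mixed (not pure)
q: mixed (not pure)
r: mixed (not pure)
Pure literal count = 0

0


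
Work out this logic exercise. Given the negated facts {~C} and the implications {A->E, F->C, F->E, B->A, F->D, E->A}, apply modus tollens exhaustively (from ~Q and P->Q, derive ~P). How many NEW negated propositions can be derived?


Initial negated facts: {~C}
Apply modus tollens to closure:
  ~C and F->C  =>  ~F
Final negated: {~C, ~F}
New negations: {~F}
Count = 1

1


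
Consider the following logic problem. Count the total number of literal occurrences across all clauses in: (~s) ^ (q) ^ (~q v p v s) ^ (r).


Counting literals in each clause:
Clause 1: 1 literal(s)
Clause 2: 1 literal(s)
Clause 3: 3 literal(s)
Clause 4: 1 literal(s)
Total = 6

6


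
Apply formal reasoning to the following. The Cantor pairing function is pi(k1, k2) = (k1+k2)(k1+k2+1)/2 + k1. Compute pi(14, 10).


k1 + k2 = 24
(k1+k2)(k1+k2+1)/2 = 24 * 25 / 2 = 300
pi = 300 + 14 = 314

314


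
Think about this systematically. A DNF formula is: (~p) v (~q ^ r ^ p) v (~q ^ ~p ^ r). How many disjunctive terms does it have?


A DNF formula is a disjunction of terms (conjunctions).
Terms are separated by v.
Counting the disjuncts: 3 terms.

3


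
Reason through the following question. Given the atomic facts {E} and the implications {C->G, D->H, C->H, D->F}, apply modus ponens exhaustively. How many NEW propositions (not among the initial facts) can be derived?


Initial facts: {E}
Apply modus ponens to closure:
  (no implication fires)
Final known: {E}
New propositions: {(none)}
Count = 0

0


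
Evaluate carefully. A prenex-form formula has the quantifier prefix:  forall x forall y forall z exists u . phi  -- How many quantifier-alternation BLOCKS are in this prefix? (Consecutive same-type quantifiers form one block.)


Quantifier-type sequence: A A A E  (A=forall, E=exists)
Group into maximal same-type runs:
  Ax3 | Ex1
Number of blocks = 2

2


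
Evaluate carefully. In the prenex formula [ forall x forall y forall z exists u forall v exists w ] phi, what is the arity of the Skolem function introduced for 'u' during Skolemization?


Quantifier prefix: forall x forall y forall z exists u forall v exists w
'u' is existentially quantified at position 4.
Universal variables preceding it: x, y, z
Skolem function arity = 3

3


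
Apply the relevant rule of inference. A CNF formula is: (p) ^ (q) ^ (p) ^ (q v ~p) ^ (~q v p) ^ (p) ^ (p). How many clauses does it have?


A CNF formula is a conjunction of clauses.
Clauses are separated by ^.
Counting the conjuncts: 7 clauses.

7


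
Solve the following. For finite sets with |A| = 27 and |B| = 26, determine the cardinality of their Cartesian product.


The Cartesian product A x B contains all ordered pairs (a, b).
|A x B| = |A| * |B| = 27 * 26 = 702

702


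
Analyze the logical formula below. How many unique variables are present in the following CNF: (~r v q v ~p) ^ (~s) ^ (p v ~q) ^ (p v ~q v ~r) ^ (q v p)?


Identify each variable that appears in the formula.
Variables found: p, q, r, s
Count = 4

4


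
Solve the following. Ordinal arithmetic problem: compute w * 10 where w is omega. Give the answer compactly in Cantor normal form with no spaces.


Compute w * 10.
Ordinal * is associative and left-distributive over +, but NOT commutative; for finite n>1, n*w = w but w*n stays w*n.
w * 10 means 10 copies of w concatenated: w*10.
Result = w*10

w*10


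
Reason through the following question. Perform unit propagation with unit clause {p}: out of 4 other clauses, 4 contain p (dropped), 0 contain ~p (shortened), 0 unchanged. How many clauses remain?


Satisfied (removed): 4
Shortened (remain): 0
Unchanged (remain): 0
Remaining = 0 + 0 = 0

0


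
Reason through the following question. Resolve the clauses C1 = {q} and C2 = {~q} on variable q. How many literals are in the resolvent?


Remove q from C1 and ~q from C2.
C1 remainder: {}
C2 remainder: {}
Union (resolvent): {} (empty clause)
Resolvent has 0 literal(s).

0


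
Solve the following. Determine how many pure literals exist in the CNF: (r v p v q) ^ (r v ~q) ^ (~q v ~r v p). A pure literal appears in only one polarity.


Check each variable for pure literal status:
p: pure positive
q: mixed (not pure)
r: mixed (not pure)
Pure literal count = 1

1


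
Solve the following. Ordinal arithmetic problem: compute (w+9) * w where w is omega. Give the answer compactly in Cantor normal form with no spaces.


Compute (w+9) * w.
Ordinal * is associative and left-distributive over +, but NOT commutative; for finite n>1, n*w = w but w*n stays w*n.
(w+9) * w = sup{(w+9)*k : k<w} = sup{w*k+9} = w^2 (the +9 tail is absorbed in the limit).
Result = w^2

w^2


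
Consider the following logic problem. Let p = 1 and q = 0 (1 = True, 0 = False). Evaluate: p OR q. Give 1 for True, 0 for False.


p = 1, q = 0
Operation: p OR q
Evaluate: 1 OR 0 = 1

1


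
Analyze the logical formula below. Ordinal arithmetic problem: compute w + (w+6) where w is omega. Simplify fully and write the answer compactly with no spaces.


Compute w + (w+6).
Ordinal + is associative but NOT commutative; for finite n>0, n + w = w but w + n stays w+n.
w + (w+6) = (w+w) + 6 = w*2+6.
Result = w*2+6

w*2+6


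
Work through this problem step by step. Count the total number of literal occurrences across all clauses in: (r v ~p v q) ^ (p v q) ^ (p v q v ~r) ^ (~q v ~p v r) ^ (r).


Counting literals in each clause:
Clause 1: 3 literal(s)
Clause 2: 2 literal(s)
Clause 3: 3 literal(s)
Clause 4: 3 literal(s)
Clause 5: 1 literal(s)
Total = 12

12


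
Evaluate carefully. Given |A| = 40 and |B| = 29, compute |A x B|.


The Cartesian product A x B contains all ordered pairs (a, b).
|A x B| = |A| * |B| = 40 * 29 = 1160

1160


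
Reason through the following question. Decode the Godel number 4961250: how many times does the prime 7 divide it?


Factorize 4961250 by dividing by 7 repeatedly.
Division steps: 7 divides 4961250 exactly 2 time(s).
Exponent of 7 = 2

2


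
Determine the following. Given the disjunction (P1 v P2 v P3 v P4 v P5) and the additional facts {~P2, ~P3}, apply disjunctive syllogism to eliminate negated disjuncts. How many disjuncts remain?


Original disjuncts (5): P1, P2, P3, P4, P5
Negated (eliminate): ~P2, ~P3
Remaining disjuncts: P1, P4, P5
Count = 5 - 2 = 3

3


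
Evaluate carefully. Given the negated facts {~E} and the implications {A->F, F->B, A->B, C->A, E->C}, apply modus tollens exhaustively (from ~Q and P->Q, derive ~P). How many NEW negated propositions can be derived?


Initial negated facts: {~E}
Apply modus tollens to closure:
  (no implication fires)
Final negated: {~E}
New negations: {(none)}
Count = 0

0


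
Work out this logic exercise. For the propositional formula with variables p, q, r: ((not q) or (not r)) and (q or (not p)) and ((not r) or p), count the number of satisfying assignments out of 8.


Evaluate all 8 assignments for p, q, r:
p=0, q=0, r=0: 1
p=0, q=0, r=1: 0
p=0, q=1, r=0: 1
p=0, q=1, r=1: 0
p=1, q=0, r=0: 0
p=1, q=0, r=1: 0
p=1, q=1, r=0: 1
p=1, q=1, r=1: 0
Satisfying count = 3

3


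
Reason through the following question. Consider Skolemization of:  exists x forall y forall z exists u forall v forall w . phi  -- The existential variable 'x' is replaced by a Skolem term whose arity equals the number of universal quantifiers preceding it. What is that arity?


Quantifier prefix: exists x forall y forall z exists u forall v forall w
'x' is existentially quantified at position 1.
No universal quantifiers precede it.
Skolem function arity = 0 (a Skolem constant)

0


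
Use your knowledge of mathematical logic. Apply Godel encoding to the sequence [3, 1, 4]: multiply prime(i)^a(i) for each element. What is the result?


Encode each element as an exponent of the corresponding prime:
  2^3 = 8
  3^1 = 3
  5^4 = 625
Product = 8 * 3 * 625 = 15000

15000


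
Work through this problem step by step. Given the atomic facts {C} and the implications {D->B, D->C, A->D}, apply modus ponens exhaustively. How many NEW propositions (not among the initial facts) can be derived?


Initial facts: {C}
Apply modus ponens to closure:
  (no implication fires)
Final known: {C}
New propositions: {(none)}
Count = 0

0


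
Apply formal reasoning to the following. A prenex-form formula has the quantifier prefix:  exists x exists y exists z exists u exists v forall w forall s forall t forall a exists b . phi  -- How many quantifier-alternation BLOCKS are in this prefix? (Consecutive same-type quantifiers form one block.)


Quantifier-type sequence: E E E E E A A A A E  (A=forall, E=exists)
Group into maximal same-type runs:
  Ex5 | Ax4 | Ex1
Number of blocks = 3

3


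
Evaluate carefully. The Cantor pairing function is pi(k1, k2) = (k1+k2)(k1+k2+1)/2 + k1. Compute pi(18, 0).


k1 + k2 = 18
(k1+k2)(k1+k2+1)/2 = 18 * 19 / 2 = 171
pi = 171 + 18 = 189

189


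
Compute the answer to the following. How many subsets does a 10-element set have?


The power set of a set with n elements has 2^n elements.
|P(S)| = 2^10 = 1024

1024


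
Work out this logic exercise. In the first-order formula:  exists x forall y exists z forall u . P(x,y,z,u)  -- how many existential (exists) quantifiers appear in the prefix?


Quantifier prefix: exists x forall y exists z forall u
Mark each quantifier type:
  E U E U
Universal count = 2, Existential count = 2
Asked for existential (exists) quantifiers: 2

2


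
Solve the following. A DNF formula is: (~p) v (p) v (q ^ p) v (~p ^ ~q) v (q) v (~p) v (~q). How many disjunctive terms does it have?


A DNF formula is a disjunction of terms (conjunctions).
Terms are separated by v.
Counting the disjuncts: 7 terms.

7


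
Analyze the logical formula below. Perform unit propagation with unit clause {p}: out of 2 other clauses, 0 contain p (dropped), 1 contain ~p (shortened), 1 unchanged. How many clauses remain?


Satisfied (removed): 0
Shortened (remain): 1
Unchanged (remain): 1
Remaining = 1 + 1 = 2

2


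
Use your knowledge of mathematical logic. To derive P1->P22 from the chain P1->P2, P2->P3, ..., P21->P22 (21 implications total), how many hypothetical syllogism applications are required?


With 21 implications in a chain connecting 22 propositions:
P1->P2, P2->P3, ..., P21->P22
Steps needed = (number of implications) - 1 = 21 - 1 = 20

20


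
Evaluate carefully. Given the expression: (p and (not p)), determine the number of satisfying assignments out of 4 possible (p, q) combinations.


Check all 4 assignments:
p=0, q=0: 0
p=0, q=1: 0
p=1, q=0: 0
p=1, q=1: 0
Count of True = 0

0


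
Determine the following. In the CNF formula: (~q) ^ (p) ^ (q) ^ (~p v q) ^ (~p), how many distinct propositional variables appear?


Identify each variable that appears in the formula.
Variables found: p, q
Count = 2

2


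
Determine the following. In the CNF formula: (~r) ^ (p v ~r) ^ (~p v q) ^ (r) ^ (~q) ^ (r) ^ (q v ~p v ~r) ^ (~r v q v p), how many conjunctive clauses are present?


A CNF formula is a conjunction of clauses.
Clauses are separated by ^.
Counting the conjuncts: 8 clauses.

8


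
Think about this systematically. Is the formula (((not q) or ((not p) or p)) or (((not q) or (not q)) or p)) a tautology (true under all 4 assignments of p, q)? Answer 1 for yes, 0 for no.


Check all 4 assignments:
p=0, q=0: 1
p=0, q=1: 1
p=1, q=0: 1
p=1, q=1: 1
Satisfying count = 4/4.
Tautology iff count = 4: yes.

1


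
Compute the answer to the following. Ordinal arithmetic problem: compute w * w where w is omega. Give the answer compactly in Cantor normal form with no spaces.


Compute w * w.
Ordinal * is associative and left-distributive over +, but NOT commutative; for finite n>1, n*w = w but w*n stays w*n.
w * w = w^2 by definition.
Result = w^2

w^2


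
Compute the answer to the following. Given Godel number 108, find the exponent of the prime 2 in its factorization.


Factorize 108 by dividing by 2 repeatedly.
Division steps: 2 divides 108 exactly 2 time(s).
Exponent of 2 = 2

2


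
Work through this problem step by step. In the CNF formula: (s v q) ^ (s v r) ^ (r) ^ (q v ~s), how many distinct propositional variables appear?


Identify each variable that appears in the formula.
Variables found: q, r, s
Count = 3

3


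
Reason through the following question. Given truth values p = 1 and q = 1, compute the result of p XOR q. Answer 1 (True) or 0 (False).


p = 1, q = 1
Operation: p XOR q
Evaluate: 1 XOR 1 = 0

0


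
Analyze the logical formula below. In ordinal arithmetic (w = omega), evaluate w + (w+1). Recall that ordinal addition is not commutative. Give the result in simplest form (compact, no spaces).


Compute w + (w+1).
Ordinal + is associative but NOT commutative; for finite n>0, n + w = w but w + n stays w+n.
w + (w+1) = (w+w) + 1 = w*2+1.
Result = w*2+1

w*2+1
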